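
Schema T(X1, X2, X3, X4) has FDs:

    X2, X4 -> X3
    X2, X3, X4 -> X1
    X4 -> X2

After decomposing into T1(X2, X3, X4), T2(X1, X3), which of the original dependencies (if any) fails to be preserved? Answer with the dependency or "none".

X2, X3, X4 -> X1

Check X2, X3, X4 → X1: no single fragment contains all of {X1, X2, X3, X4}, and the restricted closure of {X2, X3, X4} across the fragments never reaches {X1}.
X2, X4 → X3 is preserved.
X4 → X2 is preserved.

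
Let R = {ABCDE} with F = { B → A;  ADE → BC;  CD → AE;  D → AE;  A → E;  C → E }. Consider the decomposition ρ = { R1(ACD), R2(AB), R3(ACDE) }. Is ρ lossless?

No

Chase test. Columns are ABCDE; row i has aⱼ where attribute j ∈ Ri, else bᵢⱼ.
Initial tableau (one row per fragment):
  row 1: a1 b12 a3 a4 b15
  row 2: a1 a2 b23 b24 b25
  row 3: a1 b32 a3 a4 a5
Rows 1 and 3 agree on CD; apply CD→AE and equate their AE entries.
Rows 1 and 2 agree on A; apply A→E and equate their E entries.
Rows 1 and 3 agree on ADE; apply ADE→BC and equate their BC entries.
No row becomes fully distinguished — the join is lossy.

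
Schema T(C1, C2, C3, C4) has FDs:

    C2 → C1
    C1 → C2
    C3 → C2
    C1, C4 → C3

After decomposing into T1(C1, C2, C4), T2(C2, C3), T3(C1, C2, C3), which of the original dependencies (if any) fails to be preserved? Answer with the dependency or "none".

C1, C4 → C3

Check C1, C4 → C3: no single fragment contains all of {C1, C3, C4}, and the restricted closure of {C1, C4} across the fragments never reaches {C3}.
C2 → C1 is preserved.
C1 → C2 is preserved.
C3 → C2 is preserved.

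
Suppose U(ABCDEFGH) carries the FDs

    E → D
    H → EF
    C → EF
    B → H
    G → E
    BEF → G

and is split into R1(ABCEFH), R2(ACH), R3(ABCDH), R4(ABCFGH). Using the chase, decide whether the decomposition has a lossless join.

Yes

Chase test. Columns are ABCDEFGH; row i has aⱼ where attribute j ∈ Ri, else bᵢⱼ.
Initial tableau (one row per fragment):
  row 1: a1 a2 a3 b14 a5 a6 b17 a8
  row 2: a1 b22 a3 b24 b25 b26 b27 a8
  row 3: a1 a2 a3 a4 b35 b36 b37 a8
  row 4: a1 a2 a3 b44 b45 a6 a7 a8
Rows 1 and 2 agree on H; apply H→EF and equate their EF entries.
Rows 1 and 3 agree on H; apply H→EF and equate their EF entries.
Rows 1 and 4 agree on H; apply H→EF and equate their EF entries.
Rows 1 and 3 agree on BEF; apply BEF→G and equate their G entries.
Rows 1 and 4 agree on BEF; apply BEF→G and equate their G entries.
Rows 1 and 2 agree on E; apply E→D and equate their D entries.
Rows 1 and 3 agree on E; apply E→D and equate their D entries.
Rows 1 and 4 agree on E; apply E→D and equate their D entries.
Row 1 is now all distinguished symbols — the join is lossless.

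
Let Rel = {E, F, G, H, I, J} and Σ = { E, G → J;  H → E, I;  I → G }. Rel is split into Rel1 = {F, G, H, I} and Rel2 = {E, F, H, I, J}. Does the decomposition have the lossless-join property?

Common attributes: Rel1 ∩ Rel2 = {F, H, I}.
Closure of {F, H, I}: H → E, I applies, adding E; I → G applies, adding G; E, G → J applies, adding J. So (F, H, I)⁺ = {E, F, G, H, I, J}.
This closure contains every attribute of Rel1, so Rel1 ∩ Rel2 → Rel1. The join is lossless.

Yes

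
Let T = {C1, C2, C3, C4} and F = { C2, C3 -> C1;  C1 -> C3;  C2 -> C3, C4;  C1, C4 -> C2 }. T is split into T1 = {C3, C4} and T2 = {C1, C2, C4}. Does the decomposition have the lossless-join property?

No

Common attributes: T1 ∩ T2 = {C4}.
No dependency enlarges {C4}, so (C4)⁺ = {C4}.
The closure contains neither all of T1 = {C3, C4} nor all of T2 = {C1, C2, C4}, so the common attributes are not a superkey of either fragment. The join is lossy.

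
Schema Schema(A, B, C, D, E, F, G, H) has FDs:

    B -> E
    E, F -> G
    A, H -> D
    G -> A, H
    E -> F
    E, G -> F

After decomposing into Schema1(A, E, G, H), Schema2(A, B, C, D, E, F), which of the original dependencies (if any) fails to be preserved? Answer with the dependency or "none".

Check A, H → D: no single fragment contains all of {A, D, H}, and the restricted closure of {A, H} across the fragments never reaches {D}.
B → E is preserved.
E, F → G is preserved.
G → A, H is preserved.
E → F is preserved.
E, G → F is preserved.

A, H -> D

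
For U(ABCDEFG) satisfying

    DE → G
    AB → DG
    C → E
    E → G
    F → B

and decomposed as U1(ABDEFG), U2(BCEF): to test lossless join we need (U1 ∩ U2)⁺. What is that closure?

U1 ∩ U2 = {BEF}.
E → G applies, adding G
Closure: {BEFG}.

BEFG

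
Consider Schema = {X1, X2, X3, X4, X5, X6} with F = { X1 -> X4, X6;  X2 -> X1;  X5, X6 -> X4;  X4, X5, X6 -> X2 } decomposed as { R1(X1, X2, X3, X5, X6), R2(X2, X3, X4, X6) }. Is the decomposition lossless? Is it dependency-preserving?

lossless but not dependency-preserving

Lossless test: (X2, X3, X6)⁺ = {X1, X2, X3, X4, X6}, which contains all of one fragment — lossless.
Dependency preservation: the restricted closure of {X1} across the fragments never reaches {X4, X6}, so X1 → X4, X6 cannot be enforced without a join — not preserved.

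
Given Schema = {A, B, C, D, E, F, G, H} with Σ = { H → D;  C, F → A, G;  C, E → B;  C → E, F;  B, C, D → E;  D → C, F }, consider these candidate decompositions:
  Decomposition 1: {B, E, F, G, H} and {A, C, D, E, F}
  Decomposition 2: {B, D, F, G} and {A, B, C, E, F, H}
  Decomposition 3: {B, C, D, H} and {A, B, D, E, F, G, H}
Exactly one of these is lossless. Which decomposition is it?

Decomposition 1: common = {E, F}, closure = {E, F} → lossy.
Decomposition 2: common = {B, F}, closure = {B, F} → lossy.
Decomposition 3: common = {B, D, H}, closure = {A, B, C, D, E, F, G, H} → lossless.

Decomposition 3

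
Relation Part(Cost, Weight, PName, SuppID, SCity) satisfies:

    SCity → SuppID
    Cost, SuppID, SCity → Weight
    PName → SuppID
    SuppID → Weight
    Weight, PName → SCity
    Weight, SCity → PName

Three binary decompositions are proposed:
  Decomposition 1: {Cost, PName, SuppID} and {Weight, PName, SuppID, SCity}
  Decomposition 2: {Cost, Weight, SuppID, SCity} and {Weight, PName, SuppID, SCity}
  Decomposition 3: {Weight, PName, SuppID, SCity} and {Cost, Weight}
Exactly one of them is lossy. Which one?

Decomposition 1: common = {PName, SuppID}, closure = {Weight, PName, SuppID, SCity} → lossless.
Decomposition 2: common = {Weight, SuppID, SCity}, closure = {Weight, PName, SuppID, SCity} → lossless.
Decomposition 3: common = {Weight}, closure = {Weight} → lossy.

Decomposition 3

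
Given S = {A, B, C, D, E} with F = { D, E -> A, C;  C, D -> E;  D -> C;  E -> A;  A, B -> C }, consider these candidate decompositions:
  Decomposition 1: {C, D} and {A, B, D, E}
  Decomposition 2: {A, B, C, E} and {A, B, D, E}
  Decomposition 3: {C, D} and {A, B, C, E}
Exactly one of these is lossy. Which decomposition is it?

Decomposition 1: common = {D}, closure = {A, C, D, E} → lossless.
Decomposition 2: common = {A, B, E}, closure = {A, B, C, E} → lossless.
Decomposition 3: common = {C}, closure = {C} → lossy.

Decomposition 3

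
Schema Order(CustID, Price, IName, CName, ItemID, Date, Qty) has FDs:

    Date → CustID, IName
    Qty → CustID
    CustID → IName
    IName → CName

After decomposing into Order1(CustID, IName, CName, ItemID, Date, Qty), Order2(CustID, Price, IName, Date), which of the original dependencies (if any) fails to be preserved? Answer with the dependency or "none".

none

Date → CustID, IName lies within Order1.
Qty → CustID lies within Order1.
CustID → IName lies within Order1.
IName → CName lies within Order1.
Every dependency is enforceable on the fragments, so the decomposition is dependency-preserving.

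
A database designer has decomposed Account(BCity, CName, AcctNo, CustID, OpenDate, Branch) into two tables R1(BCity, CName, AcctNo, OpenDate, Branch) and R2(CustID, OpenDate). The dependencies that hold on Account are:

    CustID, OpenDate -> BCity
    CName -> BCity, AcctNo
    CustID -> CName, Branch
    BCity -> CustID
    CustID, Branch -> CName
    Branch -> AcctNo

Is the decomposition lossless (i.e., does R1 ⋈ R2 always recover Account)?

Common attributes: R1 ∩ R2 = {OpenDate}.
No dependency enlarges {OpenDate}, so (OpenDate)⁺ = {OpenDate}.
The closure contains neither all of R1 = {BCity, CName, AcctNo, OpenDate, Branch} nor all of R2 = {CustID, OpenDate}, so the common attributes are not a superkey of either fragment. The join is lossy.

No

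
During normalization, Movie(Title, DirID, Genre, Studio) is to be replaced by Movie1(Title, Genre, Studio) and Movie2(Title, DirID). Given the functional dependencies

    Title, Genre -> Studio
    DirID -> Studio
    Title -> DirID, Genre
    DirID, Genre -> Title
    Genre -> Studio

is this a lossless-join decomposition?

Common attributes: Movie1 ∩ Movie2 = {Title}.
Closure of {Title}: Title → DirID, Genre applies, adding DirID, Genre; Genre → Studio applies, adding Studio. So (Title)⁺ = {Title, DirID, Genre, Studio}.
This closure contains every attribute of Movie1, so Movie1 ∩ Movie2 → Movie1. The join is lossless.

Yes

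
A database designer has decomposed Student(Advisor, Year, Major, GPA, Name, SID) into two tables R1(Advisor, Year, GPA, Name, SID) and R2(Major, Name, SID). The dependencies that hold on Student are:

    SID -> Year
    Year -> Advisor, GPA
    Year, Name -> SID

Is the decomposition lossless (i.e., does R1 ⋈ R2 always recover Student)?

Common attributes: R1 ∩ R2 = {Name, SID}.
Closure of {Name, SID}: SID → Year applies, adding Year; Year → Advisor, GPA applies, adding Advisor, GPA. So (Name, SID)⁺ = {Advisor, Year, GPA, Name, SID}.
This closure contains every attribute of R1, so R1 ∩ R2 → R1. The join is lossless.

Yes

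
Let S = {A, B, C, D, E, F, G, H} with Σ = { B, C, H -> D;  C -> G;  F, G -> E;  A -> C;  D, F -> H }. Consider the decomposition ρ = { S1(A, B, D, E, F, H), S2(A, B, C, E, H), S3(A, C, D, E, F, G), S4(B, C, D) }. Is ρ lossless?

Chase test. Columns are A, B, C, D, E, F, G, H; row i has aⱼ where attribute j ∈ Si, else bᵢⱼ.
Initial tableau (one row per fragment):
  row 1: a1 a2 b13 a4 a5 a6 b17 a8
  row 2: a1 a2 a3 b24 a5 b26 b27 a8
  row 3: a1 b32 a3 a4 a5 a6 a7 b38
  row 4: b41 a2 a3 a4 b45 b46 b47 b48
Rows 2 and 3 agree on C; apply C→G and equate their G entries.
Rows 2 and 4 agree on C; apply C→G and equate their G entries.
Rows 1 and 2 agree on A; apply A→C and equate their C entries.
Rows 1 and 3 agree on D, F; apply D, F→H and equate their H entries.
Rows 1 and 2 agree on B, C, H; apply B, C, H→D and equate their D entries.
Rows 1 and 2 agree on C; apply C→G and equate their G entries.
Row 1 is now all distinguished symbols — the join is lossless.

Yes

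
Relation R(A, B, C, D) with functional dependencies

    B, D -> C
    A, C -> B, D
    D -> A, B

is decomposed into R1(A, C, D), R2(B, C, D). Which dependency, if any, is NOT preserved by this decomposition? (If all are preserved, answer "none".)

B, D → C lies within R2.
A, C → B, D: restricted closure across fragments reaches B, D.
D → A, B: restricted closure across fragments reaches A, B.
Every dependency is enforceable on the fragments, so the decomposition is dependency-preserving.

none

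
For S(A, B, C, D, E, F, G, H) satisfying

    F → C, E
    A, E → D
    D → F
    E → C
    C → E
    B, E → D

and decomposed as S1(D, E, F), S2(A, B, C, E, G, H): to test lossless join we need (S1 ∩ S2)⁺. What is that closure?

C, E

S1 ∩ S2 = {E}.
E → C applies, adding C
Closure: {C, E}.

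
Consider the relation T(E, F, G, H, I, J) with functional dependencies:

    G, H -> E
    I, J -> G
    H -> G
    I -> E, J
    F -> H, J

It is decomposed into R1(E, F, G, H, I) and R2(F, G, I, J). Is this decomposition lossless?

Yes

Common attributes: R1 ∩ R2 = {F, G, I}.
Closure of {F, G, I}: I → E, J applies, adding E, J; F → H, J applies, adding H. So (F, G, I)⁺ = {E, F, G, H, I, J}.
This closure contains every attribute of R1, so R1 ∩ R2 → R1. The join is lossless.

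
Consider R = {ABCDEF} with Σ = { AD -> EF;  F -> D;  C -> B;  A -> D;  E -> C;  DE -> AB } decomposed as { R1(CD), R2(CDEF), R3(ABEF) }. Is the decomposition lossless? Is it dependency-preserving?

Lossless test (chase): Rows 2 and 3 agree on F; apply F→D and equate their D entries. Rows 1 and 2 agree on C; apply C→B and equate their B entries. Rows 2 and 3 agree on E; apply E→C and equate their C entries. Rows 2 and 3 agree on DE; apply DE→AB and equate their AB entries. Row 2 is now all distinguished symbols — the join is lossless.
Dependency preservation: the restricted closure of {C} across the fragments never reaches {B}, so C → B cannot be enforced without a join — not preserved.

lossless but not dependency-preserving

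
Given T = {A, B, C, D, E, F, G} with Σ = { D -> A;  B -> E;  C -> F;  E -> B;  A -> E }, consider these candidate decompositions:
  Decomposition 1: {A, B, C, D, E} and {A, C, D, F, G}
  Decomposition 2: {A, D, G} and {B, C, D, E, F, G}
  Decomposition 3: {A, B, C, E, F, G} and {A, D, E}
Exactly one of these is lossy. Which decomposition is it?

Decomposition 3

Decomposition 1: common = {A, C, D}, closure = {A, B, C, D, E, F} → lossless.
Decomposition 2: common = {D, G}, closure = {A, B, D, E, G} → lossless.
Decomposition 3: common = {A, E}, closure = {A, B, E} → lossy.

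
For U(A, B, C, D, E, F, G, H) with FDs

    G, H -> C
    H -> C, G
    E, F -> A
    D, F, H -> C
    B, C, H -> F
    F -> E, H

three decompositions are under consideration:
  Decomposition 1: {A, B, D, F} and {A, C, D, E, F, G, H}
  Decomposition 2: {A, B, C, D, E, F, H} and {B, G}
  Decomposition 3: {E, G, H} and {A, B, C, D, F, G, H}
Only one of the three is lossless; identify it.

Decomposition 1

Decomposition 1: common = {A, D, F}, closure = {A, C, D, E, F, G, H} → lossless.
Decomposition 2: common = {B}, closure = {B} → lossy.
Decomposition 3: common = {G, H}, closure = {C, G, H} → lossy.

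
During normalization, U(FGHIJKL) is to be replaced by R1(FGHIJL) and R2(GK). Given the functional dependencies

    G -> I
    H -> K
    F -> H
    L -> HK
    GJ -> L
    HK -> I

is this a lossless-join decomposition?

Common attributes: R1 ∩ R2 = {G}.
Closure of {G}: G → I applies, adding I. So (G)⁺ = {GI}.
The closure contains neither all of R1 = {FGHIJL} nor all of R2 = {GK}, so the common attributes are not a superkey of either fragment. The join is lossy.

No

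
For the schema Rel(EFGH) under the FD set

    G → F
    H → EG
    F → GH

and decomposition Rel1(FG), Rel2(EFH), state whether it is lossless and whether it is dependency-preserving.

lossless and dependency-preserving

Lossless test: (F)⁺ = {EFGH}, which contains all of one fragment — lossless.
Dependency preservation: H → EG; F → GH are not contained in any single fragment, but the restricted closure of each left-hand side across the fragments still reaches the right-hand side; the remaining FDs each lie inside some fragment. All dependencies are preserved.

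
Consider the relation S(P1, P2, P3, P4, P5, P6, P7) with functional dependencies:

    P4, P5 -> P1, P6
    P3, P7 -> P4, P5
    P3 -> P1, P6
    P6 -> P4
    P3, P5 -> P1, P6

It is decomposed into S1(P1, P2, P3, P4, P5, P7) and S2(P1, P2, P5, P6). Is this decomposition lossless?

No

Common attributes: S1 ∩ S2 = {P1, P2, P5}.
No dependency enlarges {P1, P2, P5}, so (P1, P2, P5)⁺ = {P1, P2, P5}.
The closure contains neither all of S1 = {P1, P2, P3, P4, P5, P7} nor all of S2 = {P1, P2, P5, P6}, so the common attributes are not a superkey of either fragment. The join is lossy.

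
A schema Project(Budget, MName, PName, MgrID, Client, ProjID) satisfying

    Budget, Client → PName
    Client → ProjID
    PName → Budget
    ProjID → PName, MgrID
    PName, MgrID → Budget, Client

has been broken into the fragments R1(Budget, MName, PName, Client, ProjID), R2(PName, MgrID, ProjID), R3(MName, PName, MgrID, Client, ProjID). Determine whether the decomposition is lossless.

Chase test. Columns are Budget, MName, PName, MgrID, Client, ProjID; row i has aⱼ where attribute j ∈ Ri, else bᵢⱼ.
Initial tableau (one row per fragment):
  row 1: a1 a2 a3 b14 a5 a6
  row 2: b21 b22 a3 a4 b25 a6
  row 3: b31 a2 a3 a4 a5 a6
Rows 1 and 2 agree on PName; apply PName→Budget and equate their Budget entries.
Rows 1 and 3 agree on PName; apply PName→Budget and equate their Budget entries.
Rows 1 and 2 agree on ProjID; apply ProjID→PName, MgrID and equate their PName, MgrID entries.
Rows 1 and 2 agree on PName, MgrID; apply PName, MgrID→Budget, Client and equate their Budget, Client entries.
Row 1 is now all distinguished symbols — the join is lossless.

Yes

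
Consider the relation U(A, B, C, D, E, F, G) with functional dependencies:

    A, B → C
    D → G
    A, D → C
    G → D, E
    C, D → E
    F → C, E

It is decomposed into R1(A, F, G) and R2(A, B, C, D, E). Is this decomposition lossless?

Common attributes: R1 ∩ R2 = {A}.
No dependency enlarges {A}, so (A)⁺ = {A}.
The closure contains neither all of R1 = {A, F, G} nor all of R2 = {A, B, C, D, E}, so the common attributes are not a superkey of either fragment. The join is lossy.

No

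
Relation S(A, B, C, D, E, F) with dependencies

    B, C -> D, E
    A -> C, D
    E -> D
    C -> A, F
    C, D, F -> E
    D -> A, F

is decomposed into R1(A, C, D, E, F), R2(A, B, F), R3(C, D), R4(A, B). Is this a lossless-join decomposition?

Yes

Chase test. Columns are A, B, C, D, E, F; row i has aⱼ where attribute j ∈ Ri, else bᵢⱼ.
Initial tableau (one row per fragment):
  row 1: a1 b12 a3 a4 a5 a6
  row 2: a1 a2 b23 b24 b25 a6
  row 3: b31 b32 a3 a4 b35 b36
  row 4: a1 a2 b43 b44 b45 b46
Rows 1 and 2 agree on A; apply A→C, D and equate their C, D entries.
Rows 1 and 4 agree on A; apply A→C, D and equate their C, D entries.
Rows 1 and 3 agree on C; apply C→A, F and equate their A, F entries.
Rows 1 and 4 agree on C; apply C→A, F and equate their A, F entries.
Rows 1 and 2 agree on C, D, F; apply C, D, F→E and equate their E entries.
Rows 1 and 3 agree on C, D, F; apply C, D, F→E and equate their E entries.
Rows 1 and 4 agree on C, D, F; apply C, D, F→E and equate their E entries.
Row 2 is now all distinguished symbols — the join is lossless.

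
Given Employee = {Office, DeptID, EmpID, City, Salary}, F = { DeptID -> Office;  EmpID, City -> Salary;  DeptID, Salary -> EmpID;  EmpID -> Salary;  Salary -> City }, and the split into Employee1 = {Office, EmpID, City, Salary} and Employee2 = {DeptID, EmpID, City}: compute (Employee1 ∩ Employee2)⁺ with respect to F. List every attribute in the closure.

Employee1 ∩ Employee2 = {EmpID, City}.
EmpID, City → Salary applies, adding Salary
Closure: {EmpID, City, Salary}.

EmpID, City, Salary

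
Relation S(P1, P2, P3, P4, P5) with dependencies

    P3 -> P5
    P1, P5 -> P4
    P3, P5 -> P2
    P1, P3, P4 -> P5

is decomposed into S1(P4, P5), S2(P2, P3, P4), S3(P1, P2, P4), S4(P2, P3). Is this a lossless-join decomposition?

Chase test. Columns are P1, P2, P3, P4, P5; row i has aⱼ where attribute j ∈ Si, else bᵢⱼ.
Initial tableau (one row per fragment):
  row 1: b11 b12 b13 a4 a5
  row 2: b21 a2 a3 a4 b25
  row 3: a1 a2 b33 a4 b35
  row 4: b41 a2 a3 b44 b45
Rows 2 and 4 agree on P3; apply P3→P5 and equate their P5 entries.
No row becomes fully distinguished — the join is lossy.

No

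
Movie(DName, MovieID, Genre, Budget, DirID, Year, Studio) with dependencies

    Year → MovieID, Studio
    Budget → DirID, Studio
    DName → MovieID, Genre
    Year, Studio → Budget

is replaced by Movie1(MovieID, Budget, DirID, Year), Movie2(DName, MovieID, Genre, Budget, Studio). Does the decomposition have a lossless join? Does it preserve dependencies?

Lossless test: (MovieID, Budget)⁺ = {MovieID, Budget, DirID, Studio}, which is a superkey of neither fragment — lossy.
Dependency preservation: Year → MovieID, Studio; Budget → DirID, Studio; Year, Studio → Budget are not contained in any single fragment, but the restricted closure of each left-hand side across the fragments still reaches the right-hand side; the remaining FDs each lie inside some fragment. All dependencies are preserved.

lossy but dependency-preserving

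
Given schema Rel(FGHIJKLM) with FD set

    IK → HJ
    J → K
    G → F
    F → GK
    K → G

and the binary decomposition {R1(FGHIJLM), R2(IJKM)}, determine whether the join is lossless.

Common attributes: R1 ∩ R2 = {IJM}.
Closure of {IJM}: J → K applies, adding K; K → G applies, adding G; IK → HJ applies, adding H; G → F applies, adding F. So (IJM)⁺ = {FGHIJKM}.
This closure contains every attribute of R2, so R1 ∩ R2 → R2. The join is lossless.

Yes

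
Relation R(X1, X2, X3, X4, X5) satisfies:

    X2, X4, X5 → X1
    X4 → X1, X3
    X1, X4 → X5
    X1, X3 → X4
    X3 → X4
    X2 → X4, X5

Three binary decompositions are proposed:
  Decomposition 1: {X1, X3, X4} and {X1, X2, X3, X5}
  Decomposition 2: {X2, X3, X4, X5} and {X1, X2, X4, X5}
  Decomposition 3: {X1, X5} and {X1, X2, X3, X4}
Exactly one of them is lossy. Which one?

Decomposition 1: common = {X1, X3}, closure = {X1, X3, X4, X5} → lossless.
Decomposition 2: common = {X2, X4, X5}, closure = {X1, X2, X3, X4, X5} → lossless.
Decomposition 3: common = {X1}, closure = {X1} → lossy.

Decomposition 3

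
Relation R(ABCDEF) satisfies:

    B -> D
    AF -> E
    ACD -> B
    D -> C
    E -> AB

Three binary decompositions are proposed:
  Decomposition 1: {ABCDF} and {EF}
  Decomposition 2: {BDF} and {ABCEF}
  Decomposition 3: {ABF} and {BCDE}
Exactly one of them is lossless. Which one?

Decomposition 1: common = {F}, closure = {F} → lossy.
Decomposition 2: common = {BF}, closure = {BCDF} → lossless.
Decomposition 3: common = {B}, closure = {BCD} → lossy.

Decomposition 2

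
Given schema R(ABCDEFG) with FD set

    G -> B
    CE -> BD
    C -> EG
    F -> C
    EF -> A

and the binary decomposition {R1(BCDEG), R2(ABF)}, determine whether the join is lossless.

Common attributes: R1 ∩ R2 = {B}.
No dependency enlarges {B}, so (B)⁺ = {B}.
The closure contains neither all of R1 = {BCDEG} nor all of R2 = {ABF}, so the common attributes are not a superkey of either fragment. The join is lossy.

No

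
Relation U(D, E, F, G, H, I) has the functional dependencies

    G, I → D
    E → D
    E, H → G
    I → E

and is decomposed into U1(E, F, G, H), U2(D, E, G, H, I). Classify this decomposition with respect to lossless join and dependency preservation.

Lossless test: (E, G, H)⁺ = {D, E, G, H}, which is a superkey of neither fragment — lossy.
Dependency preservation: every FD's attributes lie within a single fragment, so each can be enforced locally — preserved.

lossy but dependency-preserving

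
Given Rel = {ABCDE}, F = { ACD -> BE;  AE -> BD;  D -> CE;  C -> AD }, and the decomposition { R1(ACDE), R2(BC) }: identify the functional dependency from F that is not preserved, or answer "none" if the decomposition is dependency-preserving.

none

ACD → BE: restricted closure across fragments reaches BE.
AE → BD: restricted closure across fragments reaches BD.
D → CE lies within R1.
C → AD lies within R1.
Every dependency is enforceable on the fragments, so the decomposition is dependency-preserving.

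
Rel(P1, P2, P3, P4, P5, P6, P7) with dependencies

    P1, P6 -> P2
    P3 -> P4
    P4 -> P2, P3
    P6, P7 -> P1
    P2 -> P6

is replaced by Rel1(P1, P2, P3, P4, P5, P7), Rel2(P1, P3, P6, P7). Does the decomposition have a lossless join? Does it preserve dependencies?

Lossless test: (P1, P3, P7)⁺ = {P1, P2, P3, P4, P6, P7}, which contains all of one fragment — lossless.
Dependency preservation: the restricted closure of {P1, P6} across the fragments never reaches {P2}, so P1, P6 → P2 cannot be enforced without a join — not preserved.

lossless but not dependency-preserving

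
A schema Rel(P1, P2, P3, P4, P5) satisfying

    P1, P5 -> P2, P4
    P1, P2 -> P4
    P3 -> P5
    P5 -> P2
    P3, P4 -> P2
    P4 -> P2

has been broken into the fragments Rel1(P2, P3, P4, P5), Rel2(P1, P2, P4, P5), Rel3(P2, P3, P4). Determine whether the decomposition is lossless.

Chase test. Columns are P1, P2, P3, P4, P5; row i has aⱼ where attribute j ∈ Reli, else bᵢⱼ.
Initial tableau (one row per fragment):
  row 1: b11 a2 a3 a4 a5
  row 2: a1 a2 b23 a4 a5
  row 3: b31 a2 a3 a4 b35
Rows 1 and 3 agree on P3; apply P3→P5 and equate their P5 entries.
No row becomes fully distinguished — the join is lossy.

No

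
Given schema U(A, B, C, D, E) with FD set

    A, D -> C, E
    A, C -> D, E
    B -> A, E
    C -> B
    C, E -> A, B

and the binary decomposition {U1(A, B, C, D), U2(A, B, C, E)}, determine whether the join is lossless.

Yes

Common attributes: U1 ∩ U2 = {A, B, C}.
Closure of {A, B, C}: A, C → D, E applies, adding D, E. So (A, B, C)⁺ = {A, B, C, D, E}.
This closure contains every attribute of U1, so U1 ∩ U2 → U1. The join is lossless.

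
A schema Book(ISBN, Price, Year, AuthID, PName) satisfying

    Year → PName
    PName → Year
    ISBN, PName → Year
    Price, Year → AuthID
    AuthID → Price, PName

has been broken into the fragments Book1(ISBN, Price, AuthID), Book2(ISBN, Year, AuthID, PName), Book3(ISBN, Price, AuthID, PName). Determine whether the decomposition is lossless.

Yes

Chase test. Columns are ISBN, Price, Year, AuthID, PName; row i has aⱼ where attribute j ∈ Booki, else bᵢⱼ.
Initial tableau (one row per fragment):
  row 1: a1 a2 b13 a4 b15
  row 2: a1 b22 a3 a4 a5
  row 3: a1 a2 b33 a4 a5
Rows 2 and 3 agree on PName; apply PName→Year and equate their Year entries.
Rows 1 and 2 agree on AuthID; apply AuthID→Price, PName and equate their Price, PName entries.
Rows 1 and 2 agree on PName; apply PName→Year and equate their Year entries.
Row 1 is now all distinguished symbols — the join is lossless.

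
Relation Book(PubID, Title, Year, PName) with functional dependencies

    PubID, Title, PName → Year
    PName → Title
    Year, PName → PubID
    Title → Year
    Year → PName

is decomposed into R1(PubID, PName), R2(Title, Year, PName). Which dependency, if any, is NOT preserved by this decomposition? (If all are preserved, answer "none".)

none

PubID, Title, PName → Year: restricted closure across fragments reaches Year.
PName → Title lies within R2.
Year, PName → PubID: restricted closure across fragments reaches PubID.
Title → Year lies within R2.
Year → PName lies within R2.
Every dependency is enforceable on the fragments, so the decomposition is dependency-preserving.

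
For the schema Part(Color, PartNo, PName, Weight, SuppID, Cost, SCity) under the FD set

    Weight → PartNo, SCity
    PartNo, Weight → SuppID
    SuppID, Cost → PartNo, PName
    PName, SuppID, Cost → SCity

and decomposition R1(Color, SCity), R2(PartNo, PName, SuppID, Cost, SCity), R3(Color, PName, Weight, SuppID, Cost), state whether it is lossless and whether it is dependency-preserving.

lossless but not dependency-preserving

Lossless test (chase): Rows 2 and 3 agree on SuppID, Cost; apply SuppID, Cost→PartNo, PName and equate their PartNo, PName entries. Rows 2 and 3 agree on PName, SuppID, Cost; apply PName, SuppID, Cost→SCity and equate their SCity entries. Row 3 is now all distinguished symbols — the join is lossless.
Dependency preservation: the restricted closure of {Weight} across the fragments never reaches {PartNo, SCity}, so Weight → PartNo, SCity cannot be enforced without a join — not preserved.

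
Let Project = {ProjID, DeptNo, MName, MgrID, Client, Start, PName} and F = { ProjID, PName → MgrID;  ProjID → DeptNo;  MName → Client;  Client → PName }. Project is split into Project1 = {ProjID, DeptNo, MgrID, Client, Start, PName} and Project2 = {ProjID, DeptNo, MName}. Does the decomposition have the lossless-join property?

Common attributes: Project1 ∩ Project2 = {ProjID, DeptNo}.
No dependency enlarges {ProjID, DeptNo}, so (ProjID, DeptNo)⁺ = {ProjID, DeptNo}.
The closure contains neither all of Project1 = {ProjID, DeptNo, MgrID, Client, Start, PName} nor all of Project2 = {ProjID, DeptNo, MName}, so the common attributes are not a superkey of either fragment. The join is lossy.

No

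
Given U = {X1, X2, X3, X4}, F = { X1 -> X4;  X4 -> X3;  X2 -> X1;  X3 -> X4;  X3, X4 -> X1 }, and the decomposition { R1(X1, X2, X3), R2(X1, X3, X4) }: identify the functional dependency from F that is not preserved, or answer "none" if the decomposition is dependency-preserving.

none

X1 → X4 lies within R2.
X4 → X3 lies within R2.
X2 → X1 lies within R1.
X3 → X4 lies within R2.
X3, X4 → X1 lies within R2.
Every dependency is enforceable on the fragments, so the decomposition is dependency-preserving.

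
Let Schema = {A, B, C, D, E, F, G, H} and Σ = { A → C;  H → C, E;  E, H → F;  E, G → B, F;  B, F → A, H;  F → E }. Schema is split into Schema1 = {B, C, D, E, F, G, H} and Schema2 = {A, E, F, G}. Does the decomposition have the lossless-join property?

Yes

Common attributes: Schema1 ∩ Schema2 = {E, F, G}.
Closure of {E, F, G}: E, G → B, F applies, adding B; B, F → A, H applies, adding A, H; A → C applies, adding C. So (E, F, G)⁺ = {A, B, C, E, F, G, H}.
This closure contains every attribute of Schema2, so Schema1 ∩ Schema2 → Schema2. The join is lossless.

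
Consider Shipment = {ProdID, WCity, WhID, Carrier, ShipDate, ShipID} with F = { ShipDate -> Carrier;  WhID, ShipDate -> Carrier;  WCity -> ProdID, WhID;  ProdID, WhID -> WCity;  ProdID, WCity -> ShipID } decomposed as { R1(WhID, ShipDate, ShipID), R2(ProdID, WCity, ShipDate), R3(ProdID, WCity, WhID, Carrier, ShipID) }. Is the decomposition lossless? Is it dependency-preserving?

lossy and not dependency-preserving

Lossless test (chase): Rows 1 and 2 agree on ShipDate; apply ShipDate→Carrier and equate their Carrier entries. Rows 2 and 3 agree on WCity; apply WCity→ProdID, WhID and equate their ProdID, WhID entries. Rows 2 and 3 agree on ProdID, WCity; apply ProdID, WCity→ShipID and equate their ShipID entries. No row becomes fully distinguished — the join is lossy.
Dependency preservation: the restricted closure of {ShipDate} across the fragments never reaches {Carrier}, so ShipDate → Carrier cannot be enforced without a join — not preserved.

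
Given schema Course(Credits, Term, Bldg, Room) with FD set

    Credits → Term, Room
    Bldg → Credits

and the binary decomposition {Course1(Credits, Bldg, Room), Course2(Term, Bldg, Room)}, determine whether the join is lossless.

Common attributes: Course1 ∩ Course2 = {Bldg, Room}.
Closure of {Bldg, Room}: Bldg → Credits applies, adding Credits; Credits → Term, Room applies, adding Term. So (Bldg, Room)⁺ = {Credits, Term, Bldg, Room}.
This closure contains every attribute of Course1, so Course1 ∩ Course2 → Course1. The join is lossless.

Yes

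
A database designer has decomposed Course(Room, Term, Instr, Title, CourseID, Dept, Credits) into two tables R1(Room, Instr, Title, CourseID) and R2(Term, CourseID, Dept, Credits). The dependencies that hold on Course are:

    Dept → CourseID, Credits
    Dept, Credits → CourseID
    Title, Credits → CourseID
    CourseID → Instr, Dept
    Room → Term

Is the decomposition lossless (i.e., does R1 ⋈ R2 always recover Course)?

Common attributes: R1 ∩ R2 = {CourseID}.
Closure of {CourseID}: CourseID → Instr, Dept applies, adding Instr, Dept; Dept → CourseID, Credits applies, adding Credits. So (CourseID)⁺ = {Instr, CourseID, Dept, Credits}.
The closure contains neither all of R1 = {Room, Instr, Title, CourseID} nor all of R2 = {Term, CourseID, Dept, Credits}, so the common attributes are not a superkey of either fragment. The join is lossy.

No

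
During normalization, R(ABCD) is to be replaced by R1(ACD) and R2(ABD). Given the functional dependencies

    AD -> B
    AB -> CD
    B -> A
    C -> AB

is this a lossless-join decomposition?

Common attributes: R1 ∩ R2 = {AD}.
Closure of {AD}: AD → B applies, adding B; AB → CD applies, adding C. So (AD)⁺ = {ABCD}.
This closure contains every attribute of R1, so R1 ∩ R2 → R1. The join is lossless.

Yes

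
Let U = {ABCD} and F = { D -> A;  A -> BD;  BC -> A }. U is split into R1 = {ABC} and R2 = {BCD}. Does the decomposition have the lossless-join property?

Yes

Common attributes: R1 ∩ R2 = {BC}.
Closure of {BC}: BC → A applies, adding A; A → BD applies, adding D. So (BC)⁺ = {ABCD}.
This closure contains every attribute of R1, so R1 ∩ R2 → R1. The join is lossless.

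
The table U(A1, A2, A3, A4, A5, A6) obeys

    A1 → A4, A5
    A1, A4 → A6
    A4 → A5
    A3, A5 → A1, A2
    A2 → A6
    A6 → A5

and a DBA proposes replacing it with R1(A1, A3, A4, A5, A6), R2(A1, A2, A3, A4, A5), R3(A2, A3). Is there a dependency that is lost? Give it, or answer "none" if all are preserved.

Check A2 → A6: no single fragment contains all of {A2, A6}, and the restricted closure of {A2} across the fragments never reaches {A6}.
A1 → A4, A5 is preserved.
A1, A4 → A6 is preserved.
A4 → A5 is preserved.
A3, A5 → A1, A2 is preserved.
A6 → A5 is preserved.

A2 → A6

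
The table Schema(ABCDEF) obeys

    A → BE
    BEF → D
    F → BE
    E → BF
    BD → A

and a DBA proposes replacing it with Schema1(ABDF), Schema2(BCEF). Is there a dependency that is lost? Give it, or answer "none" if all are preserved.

none

A → BE: restricted closure across fragments reaches BE.
BEF → D: restricted closure across fragments reaches D.
F → BE lies within Schema2.
E → BF lies within Schema2.
BD → A lies within Schema1.
Every dependency is enforceable on the fragments, so the decomposition is dependency-preserving.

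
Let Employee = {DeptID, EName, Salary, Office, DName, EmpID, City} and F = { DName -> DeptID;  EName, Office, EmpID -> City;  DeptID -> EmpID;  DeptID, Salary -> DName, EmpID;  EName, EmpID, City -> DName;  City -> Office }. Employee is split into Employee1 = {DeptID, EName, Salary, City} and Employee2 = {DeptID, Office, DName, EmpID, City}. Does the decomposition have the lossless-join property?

Common attributes: Employee1 ∩ Employee2 = {DeptID, City}.
Closure of {DeptID, City}: DeptID → EmpID applies, adding EmpID; City → Office applies, adding Office. So (DeptID, City)⁺ = {DeptID, Office, EmpID, City}.
The closure contains neither all of Employee1 = {DeptID, EName, Salary, City} nor all of Employee2 = {DeptID, Office, DName, EmpID, City}, so the common attributes are not a superkey of either fragment. The join is lossy.

No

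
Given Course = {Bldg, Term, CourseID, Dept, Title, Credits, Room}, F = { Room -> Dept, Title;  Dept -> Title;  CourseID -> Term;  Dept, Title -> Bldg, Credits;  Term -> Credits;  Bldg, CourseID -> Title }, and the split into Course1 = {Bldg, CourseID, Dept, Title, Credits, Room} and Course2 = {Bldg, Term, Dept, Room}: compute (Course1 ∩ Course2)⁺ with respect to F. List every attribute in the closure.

Course1 ∩ Course2 = {Bldg, Dept, Room}.
Room → Dept, Title applies, adding Title
Dept, Title → Bldg, Credits applies, adding Credits
Closure: {Bldg, Dept, Title, Credits, Room}.

Bldg, Dept, Title, Credits, Room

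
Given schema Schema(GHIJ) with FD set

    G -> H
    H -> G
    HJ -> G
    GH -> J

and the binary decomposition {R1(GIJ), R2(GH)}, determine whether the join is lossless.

Common attributes: R1 ∩ R2 = {G}.
Closure of {G}: G → H applies, adding H; GH → J applies, adding J. So (G)⁺ = {GHJ}.
This closure contains every attribute of R2, so R1 ∩ R2 → R2. The join is lossless.

Yes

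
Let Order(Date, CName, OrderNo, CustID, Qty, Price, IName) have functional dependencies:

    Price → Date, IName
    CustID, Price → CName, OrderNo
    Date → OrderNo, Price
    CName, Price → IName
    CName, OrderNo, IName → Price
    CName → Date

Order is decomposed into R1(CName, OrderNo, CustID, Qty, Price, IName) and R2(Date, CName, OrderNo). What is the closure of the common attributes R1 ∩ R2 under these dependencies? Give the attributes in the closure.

R1 ∩ R2 = {CName, OrderNo}.
CName → Date applies, adding Date
Date → OrderNo, Price applies, adding Price
CName, Price → IName applies, adding IName
Closure: {Date, CName, OrderNo, Price, IName}.

Date, CName, OrderNo, Price, IName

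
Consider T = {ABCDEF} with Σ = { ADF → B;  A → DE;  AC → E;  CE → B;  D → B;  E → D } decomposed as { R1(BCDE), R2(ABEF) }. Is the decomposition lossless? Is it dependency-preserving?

lossy but dependency-preserving

Lossless test: (BE)⁺ = {BDE}, which is a superkey of neither fragment — lossy.
Dependency preservation: ADF → B; A → DE; AC → E are not contained in any single fragment, but the restricted closure of each left-hand side across the fragments still reaches the right-hand side; the remaining FDs each lie inside some fragment. All dependencies are preserved.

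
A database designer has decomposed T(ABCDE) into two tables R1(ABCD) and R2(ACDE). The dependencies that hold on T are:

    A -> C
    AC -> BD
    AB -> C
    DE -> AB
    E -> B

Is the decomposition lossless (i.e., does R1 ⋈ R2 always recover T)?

Yes

Common attributes: R1 ∩ R2 = {ACD}.
Closure of {ACD}: AC → BD applies, adding B. So (ACD)⁺ = {ABCD}.
This closure contains every attribute of R1, so R1 ∩ R2 → R1. The join is lossless.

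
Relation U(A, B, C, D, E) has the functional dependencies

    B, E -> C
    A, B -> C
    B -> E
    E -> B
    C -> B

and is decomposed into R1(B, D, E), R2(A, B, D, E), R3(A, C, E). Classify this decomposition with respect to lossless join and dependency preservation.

Lossless test (chase): Rows 1 and 2 agree on B, E; apply B, E→C and equate their C entries. Rows 1 and 3 agree on E; apply E→B and equate their B entries. Rows 1 and 3 agree on B, E; apply B, E→C and equate their C entries. Row 2 is now all distinguished symbols — the join is lossless.
Dependency preservation: B, E → C; A, B → C; C → B are not contained in any single fragment, but the restricted closure of each left-hand side across the fragments still reaches the right-hand side; the remaining FDs each lie inside some fragment. All dependencies are preserved.

lossless and dependency-preserving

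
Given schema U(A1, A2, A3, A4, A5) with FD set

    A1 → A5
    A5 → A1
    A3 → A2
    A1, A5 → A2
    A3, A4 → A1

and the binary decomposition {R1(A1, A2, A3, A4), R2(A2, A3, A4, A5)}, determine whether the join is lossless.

Common attributes: R1 ∩ R2 = {A2, A3, A4}.
Closure of {A2, A3, A4}: A3, A4 → A1 applies, adding A1; A1 → A5 applies, adding A5. So (A2, A3, A4)⁺ = {A1, A2, A3, A4, A5}.
This closure contains every attribute of R1, so R1 ∩ R2 → R1. The join is lossless.

Yes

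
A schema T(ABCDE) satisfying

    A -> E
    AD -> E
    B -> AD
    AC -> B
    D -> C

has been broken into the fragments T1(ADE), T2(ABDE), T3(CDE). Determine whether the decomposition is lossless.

Yes

Chase test. Columns are ABCDE; row i has aⱼ where attribute j ∈ Ti, else bᵢⱼ.
Initial tableau (one row per fragment):
  row 1: a1 b12 b13 a4 a5
  row 2: a1 a2 b23 a4 a5
  row 3: b31 b32 a3 a4 a5
Rows 1 and 2 agree on D; apply D→C and equate their C entries.
Rows 1 and 3 agree on D; apply D→C and equate their C entries.
Rows 1 and 2 agree on AC; apply AC→B and equate their B entries.
Row 1 is now all distinguished symbols — the join is lossless.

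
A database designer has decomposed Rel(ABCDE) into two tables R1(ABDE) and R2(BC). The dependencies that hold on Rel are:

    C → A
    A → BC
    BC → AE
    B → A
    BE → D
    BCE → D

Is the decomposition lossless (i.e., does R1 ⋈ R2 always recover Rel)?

Common attributes: R1 ∩ R2 = {B}.
Closure of {B}: B → A applies, adding A; A → BC applies, adding C; BC → AE applies, adding E; BE → D applies, adding D. So (B)⁺ = {ABCDE}.
This closure contains every attribute of R1, so R1 ∩ R2 → R1. The join is lossless.

Yes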